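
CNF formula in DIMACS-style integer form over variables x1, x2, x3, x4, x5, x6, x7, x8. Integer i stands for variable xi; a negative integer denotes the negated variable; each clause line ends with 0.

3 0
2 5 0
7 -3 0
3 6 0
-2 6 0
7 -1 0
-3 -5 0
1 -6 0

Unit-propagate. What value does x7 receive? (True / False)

True

Unit clause (x3) sets x3 = True.
From (~x3 \/ x7) and x3 = True: x7 = True.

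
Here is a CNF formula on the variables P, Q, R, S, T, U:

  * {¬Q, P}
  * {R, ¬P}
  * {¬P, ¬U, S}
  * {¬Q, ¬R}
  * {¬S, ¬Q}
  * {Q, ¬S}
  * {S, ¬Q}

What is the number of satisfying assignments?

Split on Q, then S.
  Q=1, S=1: a clause becomes empty — 0.
  Q=1, S=0: a clause becomes empty — 0.
  Q=0, S=1: a clause becomes empty — 0.
  Q=0, S=0: T free; 5 ways for (P,R,U) × 2^1 = 10.
Total: 0 + 0 + 0 + 10 = 10.

10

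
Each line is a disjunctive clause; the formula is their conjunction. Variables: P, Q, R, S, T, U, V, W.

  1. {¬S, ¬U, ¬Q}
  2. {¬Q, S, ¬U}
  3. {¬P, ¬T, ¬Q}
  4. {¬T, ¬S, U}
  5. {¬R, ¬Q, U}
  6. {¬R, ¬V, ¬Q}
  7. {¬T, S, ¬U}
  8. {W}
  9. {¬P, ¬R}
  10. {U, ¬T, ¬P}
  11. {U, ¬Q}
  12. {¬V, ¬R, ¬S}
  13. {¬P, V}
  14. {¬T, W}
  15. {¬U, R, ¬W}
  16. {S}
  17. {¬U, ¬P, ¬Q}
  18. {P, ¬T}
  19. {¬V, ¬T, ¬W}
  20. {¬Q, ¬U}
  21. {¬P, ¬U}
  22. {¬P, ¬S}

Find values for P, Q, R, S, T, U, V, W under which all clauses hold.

P=False  Q=False  R=True  S=True  T=False  U=True  V=False  W=True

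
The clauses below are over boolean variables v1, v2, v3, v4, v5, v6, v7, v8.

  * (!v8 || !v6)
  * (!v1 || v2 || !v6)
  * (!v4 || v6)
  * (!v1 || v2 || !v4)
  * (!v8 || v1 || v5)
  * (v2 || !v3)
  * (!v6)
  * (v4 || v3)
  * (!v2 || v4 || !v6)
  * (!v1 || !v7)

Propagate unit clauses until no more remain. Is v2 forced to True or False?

True

(!v6) is a unit clause: v6 = False.
(v6 || !v4): since v6 = False, the clause reduces to (!v4). v4 = False.
From (v4 || v3) and v4 = False: v3 = True.
(v2 || !v3) with v3 = True leaves only v2, so v2 = True.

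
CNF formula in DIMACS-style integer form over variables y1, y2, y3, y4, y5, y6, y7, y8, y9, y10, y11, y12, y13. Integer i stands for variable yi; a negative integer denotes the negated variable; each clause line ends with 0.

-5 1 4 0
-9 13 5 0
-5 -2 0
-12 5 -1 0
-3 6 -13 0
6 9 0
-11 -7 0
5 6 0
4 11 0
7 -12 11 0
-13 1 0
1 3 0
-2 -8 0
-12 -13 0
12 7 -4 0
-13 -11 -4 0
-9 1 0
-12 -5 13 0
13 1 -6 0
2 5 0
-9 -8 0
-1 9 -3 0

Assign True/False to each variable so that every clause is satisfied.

y1=True, y2=False, y3=False, y4=True, y5=True, y6=True, y7=True, y8=True, y9=False, y10=True, y11=False, y12=False, y13=True

Branch on y1: take y1 = True.
The remaining clauses are satisfied by y2 = False, y3 = False, y4 = True, y5 = True, y6 = True, y7 = True, y8 = True, y9 = False, y10 = True, y11 = False, y12 = False, y13 = True.
Every clause has at least one true literal under this assignment.
Check each clause:
  1. (y1 OR NOT y5 OR y4) — y1 is true.
  2. (y13 OR NOT y9 OR y5) — y13 is true.
  3. (NOT y2 OR NOT y5) — NOT y2 is true.
  4. (NOT y12 OR NOT y1 OR y5) — NOT y12 is true.
  5. (y6 OR NOT y3 OR NOT y13) — NOT y3 is true.
  6. (y9 OR y6) — y6 is true.
  7. (NOT y11 OR NOT y7) — NOT y11 is true.
  8. (y5 OR y6) — y5 is true.
  9. (y11 OR y4) — y4 is true.
  10. (y11 OR NOT y12 OR y7) — NOT y12 is true.
  11. (NOT y13 OR y1) — y1 is true.
  12. (y1 OR y3) — y1 is true.
  13. (NOT y2 OR NOT y8) — NOT y2 is true.
  14. (NOT y12 OR NOT y13) — NOT y12 is true.
  15. (NOT y4 OR y12 OR y7) — y7 is true.
  16. (NOT y11 OR NOT y13 OR NOT y4) — NOT y11 is true.
  17. (y1 OR NOT y9) — y1 is true.
  18. (NOT y5 OR y13 OR NOT y12) — NOT y12 is true.
  19. (y13 OR y1 OR NOT y6) — y1 is true.
  20. (y5 OR y2) — y5 is true.
  21. (NOT y9 OR NOT y8) — NOT y9 is true.
  22. (y9 OR NOT y1 OR NOT y3) — NOT y3 is true.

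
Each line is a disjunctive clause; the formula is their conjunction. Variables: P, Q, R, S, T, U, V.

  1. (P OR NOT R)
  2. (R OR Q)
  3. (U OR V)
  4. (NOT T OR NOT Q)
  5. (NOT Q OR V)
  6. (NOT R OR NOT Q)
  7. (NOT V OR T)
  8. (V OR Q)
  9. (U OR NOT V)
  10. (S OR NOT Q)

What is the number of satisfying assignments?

2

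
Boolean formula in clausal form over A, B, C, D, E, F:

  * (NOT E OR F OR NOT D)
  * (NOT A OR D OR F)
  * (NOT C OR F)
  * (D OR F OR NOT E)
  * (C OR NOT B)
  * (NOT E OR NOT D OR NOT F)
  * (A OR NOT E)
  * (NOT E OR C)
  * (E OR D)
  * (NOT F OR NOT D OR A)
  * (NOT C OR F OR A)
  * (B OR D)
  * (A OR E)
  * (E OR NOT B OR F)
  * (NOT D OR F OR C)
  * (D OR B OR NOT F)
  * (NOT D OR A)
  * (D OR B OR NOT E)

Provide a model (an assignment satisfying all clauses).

A = True, B = False, C = True, D = True, E = False, F = True

Set A = True and propagate.
For the remaining variables, B = False, C = True, D = True, E = False, F = True works.
Every clause has at least one true literal under this assignment.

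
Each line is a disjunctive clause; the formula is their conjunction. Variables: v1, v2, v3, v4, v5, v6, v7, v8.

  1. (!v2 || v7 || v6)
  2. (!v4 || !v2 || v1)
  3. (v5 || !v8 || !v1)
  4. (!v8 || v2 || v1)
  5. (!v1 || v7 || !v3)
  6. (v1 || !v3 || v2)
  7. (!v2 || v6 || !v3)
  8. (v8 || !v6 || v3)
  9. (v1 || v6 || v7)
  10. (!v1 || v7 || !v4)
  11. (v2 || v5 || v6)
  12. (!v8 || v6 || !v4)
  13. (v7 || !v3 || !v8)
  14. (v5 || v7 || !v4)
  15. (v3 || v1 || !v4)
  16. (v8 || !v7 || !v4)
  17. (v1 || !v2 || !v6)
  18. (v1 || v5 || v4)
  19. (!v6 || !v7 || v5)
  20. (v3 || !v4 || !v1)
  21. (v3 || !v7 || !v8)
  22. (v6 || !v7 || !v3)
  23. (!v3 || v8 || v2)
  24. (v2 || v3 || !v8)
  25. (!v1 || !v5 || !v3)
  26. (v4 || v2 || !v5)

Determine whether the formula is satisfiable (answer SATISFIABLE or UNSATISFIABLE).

Branch on v1: take v1 = True.
Branch on v2: take v2 = True.
Branch on v3: take v3 = False.
  then v4 is forced to False.
The remaining clauses are satisfied by v5 = True, v6 = True, v7 = False, v8 = True.
So v1=True, v2=True, v3=False, v4=False, v5=True, v6=True, v7=False, v8=True is a satisfying assignment.

SATISFIABLE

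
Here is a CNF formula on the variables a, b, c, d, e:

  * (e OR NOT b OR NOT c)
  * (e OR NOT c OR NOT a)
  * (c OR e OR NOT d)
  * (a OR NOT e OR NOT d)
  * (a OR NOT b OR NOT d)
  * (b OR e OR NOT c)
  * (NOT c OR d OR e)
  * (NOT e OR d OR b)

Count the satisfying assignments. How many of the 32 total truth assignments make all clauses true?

12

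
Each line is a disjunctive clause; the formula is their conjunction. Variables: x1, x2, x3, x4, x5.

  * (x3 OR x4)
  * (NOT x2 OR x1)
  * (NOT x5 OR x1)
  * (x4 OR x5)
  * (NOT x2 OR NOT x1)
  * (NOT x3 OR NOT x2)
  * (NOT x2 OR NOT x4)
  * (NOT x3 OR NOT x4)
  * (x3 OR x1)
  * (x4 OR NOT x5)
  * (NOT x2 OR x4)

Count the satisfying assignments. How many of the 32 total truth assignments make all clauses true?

Satisfying assignments:
  x1=1 x2=0 x3=0 x4=1 x5=0
  x1=1 x2=0 x3=0 x4=1 x5=1
That's 2 in total.

2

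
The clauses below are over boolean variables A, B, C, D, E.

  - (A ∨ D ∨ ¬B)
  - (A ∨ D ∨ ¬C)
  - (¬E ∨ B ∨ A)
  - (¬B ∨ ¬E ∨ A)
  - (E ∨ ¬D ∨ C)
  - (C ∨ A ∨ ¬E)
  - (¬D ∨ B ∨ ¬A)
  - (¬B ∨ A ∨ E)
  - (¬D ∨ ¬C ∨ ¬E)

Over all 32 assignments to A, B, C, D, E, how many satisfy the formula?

12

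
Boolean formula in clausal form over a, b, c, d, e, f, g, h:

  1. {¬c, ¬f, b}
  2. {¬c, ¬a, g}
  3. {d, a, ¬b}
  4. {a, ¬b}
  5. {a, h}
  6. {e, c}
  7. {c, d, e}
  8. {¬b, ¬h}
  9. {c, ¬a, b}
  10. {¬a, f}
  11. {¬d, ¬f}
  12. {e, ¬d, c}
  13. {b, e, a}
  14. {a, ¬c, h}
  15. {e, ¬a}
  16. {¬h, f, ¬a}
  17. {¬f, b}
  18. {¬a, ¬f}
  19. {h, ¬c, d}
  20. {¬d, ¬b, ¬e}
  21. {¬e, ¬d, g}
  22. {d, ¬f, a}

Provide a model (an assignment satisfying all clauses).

a = F, b = F, c = T, d = T, e = T, f = F, g = T, h = T

Check each clause:
  1. {b, ¬c, ¬f} — ¬f is true.
  2. {¬a, g, ¬c} — ¬a is true.
  3. {a, d, ¬b} — d is true.
  4. {a, ¬b} — ¬b is true.
  5. {h, a} — h is true.
  6. {c, e} — c is true.
  7. {d, e, c} — c is true.
  8. {¬b, ¬h} — ¬b is true.
  9. {c, ¬a, b} — c is true.
  10. {f, ¬a} — ¬a is true.
  11. {¬f, ¬d} — ¬f is true.
  12. {e, c, ¬d} — c is true.
  13. {a, e, b} — e is true.
  14. {a, h, ¬c} — h is true.
  15. {¬a, e} — e is true.
  16. {¬a, f, ¬h} — ¬a is true.
  17. {b, ¬f} — ¬f is true.
  18. {¬a, ¬f} — ¬f is true.
  19. {h, ¬c, d} — h is true.
  20. {¬b, ¬e, ¬d} — ¬b is true.
  21. {g, ¬d, ¬e} — g is true.
  22. {¬f, d, a} — ¬f is true.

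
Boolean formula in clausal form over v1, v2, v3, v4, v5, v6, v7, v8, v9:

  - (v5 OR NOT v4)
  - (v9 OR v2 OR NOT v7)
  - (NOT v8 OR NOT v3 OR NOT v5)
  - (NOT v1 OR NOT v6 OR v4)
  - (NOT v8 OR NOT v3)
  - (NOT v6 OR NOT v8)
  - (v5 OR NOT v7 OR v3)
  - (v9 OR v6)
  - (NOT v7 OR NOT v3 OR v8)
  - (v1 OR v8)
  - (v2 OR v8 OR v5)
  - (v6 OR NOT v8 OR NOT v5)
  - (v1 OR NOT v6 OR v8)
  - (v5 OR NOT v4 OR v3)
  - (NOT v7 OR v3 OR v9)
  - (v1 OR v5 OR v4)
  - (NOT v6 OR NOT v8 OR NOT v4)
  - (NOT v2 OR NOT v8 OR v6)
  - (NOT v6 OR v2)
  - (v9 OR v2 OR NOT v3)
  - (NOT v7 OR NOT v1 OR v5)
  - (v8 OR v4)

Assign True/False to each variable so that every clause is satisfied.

v1 = T, v2 = F, v3 = F, v4 = T, v5 = T, v6 = F, v7 = F, v8 = F, v9 = T

Check each clause:
  1. (NOT v4 OR v5) — v5 is true.
  2. (NOT v7 OR v9 OR v2) — v9 is true.
  3. (NOT v3 OR NOT v8 OR NOT v5) — NOT v8 is true.
  4. (NOT v1 OR v4 OR NOT v6) — NOT v6 is true.
  5. (NOT v8 OR NOT v3) — NOT v8 is true.
  6. (NOT v8 OR NOT v6) — NOT v8 is true.
  7. (v3 OR NOT v7 OR v5) — NOT v7 is true.
  8. (v6 OR v9) — v9 is true.
  9. (v8 OR NOT v3 OR NOT v7) — NOT v7 is true.
  10. (v8 OR v1) — v1 is true.
  11. (v8 OR v5 OR v2) — v5 is true.
  12. (NOT v8 OR v6 OR NOT v5) — NOT v8 is true.
  13. (v1 OR NOT v6 OR v8) — v1 is true.
  14. (v5 OR v3 OR NOT v4) — v5 is true.
  15. (NOT v7 OR v3 OR v9) — v9 is true.
  16. (v1 OR v5 OR v4) — v1 is true.
  17. (NOT v6 OR NOT v4 OR NOT v8) — NOT v8 is true.
  18. (v6 OR NOT v8 OR NOT v2) — NOT v8 is true.
  19. (NOT v6 OR v2) — NOT v6 is true.
  20. (v9 OR NOT v3 OR v2) — v9 is true.
  21. (NOT v1 OR NOT v7 OR v5) — NOT v7 is true.
  22. (v4 OR v8) — v4 is true.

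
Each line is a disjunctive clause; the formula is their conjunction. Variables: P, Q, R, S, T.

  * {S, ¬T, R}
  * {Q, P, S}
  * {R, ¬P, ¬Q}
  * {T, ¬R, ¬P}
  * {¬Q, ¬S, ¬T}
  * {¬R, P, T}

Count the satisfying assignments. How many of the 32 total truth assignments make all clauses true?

Case analysis on P and R:
  P=T, R=T: remaining (Q,S,T) ∈ {(F,F,T); (F,T,T); (T,F,T)} — 3.
  P=T, R=F: remaining (Q,S,T) ∈ {(F,F,F); (F,T,F); (F,T,T)} — 3.
  P=F, R=T: remaining (Q,S,T) ∈ {(F,T,T); (T,F,T)} — 2.
  P=F, R=F: remaining (Q,S,T) ∈ {(F,T,F); (F,T,T); (T,F,F); (T,T,F)} — 4.
Total: 3 + 3 + 2 + 4 = 12.

12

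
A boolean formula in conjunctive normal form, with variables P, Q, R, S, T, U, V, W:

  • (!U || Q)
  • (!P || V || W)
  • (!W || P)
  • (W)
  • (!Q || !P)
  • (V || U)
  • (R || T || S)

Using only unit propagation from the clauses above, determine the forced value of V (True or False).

True

Unit clause (W) sets W = True.
In (P || !W), !W is now false; P must hold, so P = True.
From (!P || !Q) and P = True: Q = False.
In (!U || Q), Q is now false; !U must hold, so U = False.
In (V || U), U is now false; V must hold, so V = True.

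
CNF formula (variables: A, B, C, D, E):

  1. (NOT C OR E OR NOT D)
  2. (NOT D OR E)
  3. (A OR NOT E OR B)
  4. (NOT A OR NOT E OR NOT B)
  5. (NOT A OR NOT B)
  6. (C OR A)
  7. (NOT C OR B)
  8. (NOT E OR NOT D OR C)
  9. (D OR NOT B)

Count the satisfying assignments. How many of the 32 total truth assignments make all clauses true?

3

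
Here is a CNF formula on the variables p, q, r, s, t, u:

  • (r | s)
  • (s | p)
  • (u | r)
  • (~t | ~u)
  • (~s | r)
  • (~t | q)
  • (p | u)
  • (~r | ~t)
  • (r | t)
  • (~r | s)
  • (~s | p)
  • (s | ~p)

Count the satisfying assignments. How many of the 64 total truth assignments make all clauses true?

4

Satisfying assignments:
  p=1 q=0 r=1 s=1 t=0 u=0
  p=1 q=0 r=1 s=1 t=0 u=1
  p=1 q=1 r=1 s=1 t=0 u=0
  p=1 q=1 r=1 s=1 t=0 u=1
Count: 4.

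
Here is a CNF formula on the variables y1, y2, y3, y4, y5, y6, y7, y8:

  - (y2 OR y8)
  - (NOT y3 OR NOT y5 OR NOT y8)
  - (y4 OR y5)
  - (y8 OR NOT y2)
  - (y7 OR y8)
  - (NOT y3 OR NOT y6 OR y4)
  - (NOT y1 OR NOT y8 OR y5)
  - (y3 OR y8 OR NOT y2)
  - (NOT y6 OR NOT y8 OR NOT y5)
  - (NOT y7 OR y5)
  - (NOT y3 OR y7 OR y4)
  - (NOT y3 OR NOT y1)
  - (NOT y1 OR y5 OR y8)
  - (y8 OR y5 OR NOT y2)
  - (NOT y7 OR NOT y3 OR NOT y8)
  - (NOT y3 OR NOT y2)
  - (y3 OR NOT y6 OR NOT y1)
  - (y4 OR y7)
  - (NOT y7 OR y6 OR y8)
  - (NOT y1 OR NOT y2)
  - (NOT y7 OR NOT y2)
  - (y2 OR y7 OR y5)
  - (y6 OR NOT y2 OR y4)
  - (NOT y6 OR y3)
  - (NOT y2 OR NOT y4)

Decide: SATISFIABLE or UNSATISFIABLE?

Pure literal: y1 appears only negated; assign y1 = False.
Set y2 = False and propagate.
  then y8 is forced to True.
The remaining clauses are satisfied by y3 = False, y4 = True, y5 = True, y6 = False, y7 = True.
Every clause has at least one true literal under this assignment.
So y1=F, y2=F, y3=F, y4=T, y5=T, y6=F, y7=T, y8=T is a satisfying assignment.

SATISFIABLE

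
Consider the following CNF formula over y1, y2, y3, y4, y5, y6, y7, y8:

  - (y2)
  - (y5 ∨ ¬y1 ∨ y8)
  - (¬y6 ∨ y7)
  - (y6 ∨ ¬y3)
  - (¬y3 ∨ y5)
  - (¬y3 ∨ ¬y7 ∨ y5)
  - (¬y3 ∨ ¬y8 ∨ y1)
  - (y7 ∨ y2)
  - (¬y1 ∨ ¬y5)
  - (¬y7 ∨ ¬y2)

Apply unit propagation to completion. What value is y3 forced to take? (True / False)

False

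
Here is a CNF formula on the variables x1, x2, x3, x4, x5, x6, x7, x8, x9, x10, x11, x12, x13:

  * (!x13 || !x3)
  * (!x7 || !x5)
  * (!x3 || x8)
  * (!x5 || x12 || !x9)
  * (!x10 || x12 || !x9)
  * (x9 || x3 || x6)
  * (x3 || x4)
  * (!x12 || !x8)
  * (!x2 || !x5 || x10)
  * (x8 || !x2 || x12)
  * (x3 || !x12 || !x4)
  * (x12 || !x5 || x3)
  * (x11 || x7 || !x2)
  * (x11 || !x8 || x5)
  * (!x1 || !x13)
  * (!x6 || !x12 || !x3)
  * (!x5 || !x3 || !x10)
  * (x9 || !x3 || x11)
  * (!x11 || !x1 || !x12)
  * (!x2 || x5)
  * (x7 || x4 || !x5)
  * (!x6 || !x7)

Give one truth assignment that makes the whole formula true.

x1 = True, x2 = False, x3 = True, x4 = False, x5 = False, x6 = True, x7 = False, x8 = True, x9 = False, x10 = True, x11 = True, x12 = False, x13 = False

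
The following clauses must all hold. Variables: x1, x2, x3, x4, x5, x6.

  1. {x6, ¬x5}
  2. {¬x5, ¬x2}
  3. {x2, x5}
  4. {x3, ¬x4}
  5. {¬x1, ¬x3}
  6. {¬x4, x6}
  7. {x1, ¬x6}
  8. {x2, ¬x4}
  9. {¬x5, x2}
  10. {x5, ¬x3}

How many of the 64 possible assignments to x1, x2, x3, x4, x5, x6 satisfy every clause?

3

Satisfying assignments:
  x1=0 x2=1 x3=0 x4=0 x5=0 x6=0
  x1=1 x2=1 x3=0 x4=0 x5=0 x6=0
  x1=1 x2=1 x3=0 x4=0 x5=0 x6=1
Count: 3.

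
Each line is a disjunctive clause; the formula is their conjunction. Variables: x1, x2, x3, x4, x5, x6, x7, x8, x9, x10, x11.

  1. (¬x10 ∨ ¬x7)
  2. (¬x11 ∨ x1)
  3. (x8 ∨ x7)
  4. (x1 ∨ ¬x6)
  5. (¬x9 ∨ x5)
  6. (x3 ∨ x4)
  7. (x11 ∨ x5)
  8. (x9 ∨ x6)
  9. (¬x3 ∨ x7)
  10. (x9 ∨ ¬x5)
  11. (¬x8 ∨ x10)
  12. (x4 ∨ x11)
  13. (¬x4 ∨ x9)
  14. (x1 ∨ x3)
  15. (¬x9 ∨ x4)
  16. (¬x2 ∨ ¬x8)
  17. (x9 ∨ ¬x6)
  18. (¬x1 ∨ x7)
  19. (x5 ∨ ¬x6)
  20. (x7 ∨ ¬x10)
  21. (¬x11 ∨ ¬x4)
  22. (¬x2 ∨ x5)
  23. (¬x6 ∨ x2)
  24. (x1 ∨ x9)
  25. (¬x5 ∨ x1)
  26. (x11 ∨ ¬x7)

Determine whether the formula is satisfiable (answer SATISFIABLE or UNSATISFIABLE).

UNSATISFIABLE

x9 = True:
  propagation gives x5=True, x4=True, x11=False, x1=True; an empty clause results — contradiction.
x9 = False:
  propagation gives x6=True; an empty clause results — contradiction.
Every branch closes, so no satisfying assignment exists.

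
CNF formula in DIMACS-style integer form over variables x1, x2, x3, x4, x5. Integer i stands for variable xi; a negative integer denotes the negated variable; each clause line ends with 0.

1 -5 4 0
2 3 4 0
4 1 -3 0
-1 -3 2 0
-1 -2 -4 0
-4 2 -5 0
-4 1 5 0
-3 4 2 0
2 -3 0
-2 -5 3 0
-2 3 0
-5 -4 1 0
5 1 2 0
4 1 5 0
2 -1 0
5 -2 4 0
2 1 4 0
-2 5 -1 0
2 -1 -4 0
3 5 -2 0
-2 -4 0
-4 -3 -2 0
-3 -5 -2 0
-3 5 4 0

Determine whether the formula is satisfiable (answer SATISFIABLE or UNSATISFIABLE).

UNSATISFIABLE

x2 = True:
  propagation gives x3=True, x4=False, x1=True, x5=True; an empty clause results — contradiction.
x2 = False:
  propagation gives x3=False, x4=True, x5=False, x1=True; an empty clause results — contradiction.
Every branch closes, so no satisfying assignment exists.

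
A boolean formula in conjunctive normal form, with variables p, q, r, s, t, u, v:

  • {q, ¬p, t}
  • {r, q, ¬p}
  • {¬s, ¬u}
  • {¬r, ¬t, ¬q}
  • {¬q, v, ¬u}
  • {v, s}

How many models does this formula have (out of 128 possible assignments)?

Case analysis on q and p:
  q=T, p=T: 12 of the 32 assignments to (r,s,t,u,v) work.
  q=T, p=F: 12 of the 32 assignments to (r,s,t,u,v) work.
  q=F, p=T: remaining (r,s,t,u,v) ∈ {(T,F,T,F,T); (T,F,T,T,T); (T,T,T,F,F); (T,T,T,F,T)} — 4.
  q=F, p=F: r, t free; 4 ways for (s,u,v) × 2^2 = 16.
Total: 12 + 12 + 4 + 16 = 44.

44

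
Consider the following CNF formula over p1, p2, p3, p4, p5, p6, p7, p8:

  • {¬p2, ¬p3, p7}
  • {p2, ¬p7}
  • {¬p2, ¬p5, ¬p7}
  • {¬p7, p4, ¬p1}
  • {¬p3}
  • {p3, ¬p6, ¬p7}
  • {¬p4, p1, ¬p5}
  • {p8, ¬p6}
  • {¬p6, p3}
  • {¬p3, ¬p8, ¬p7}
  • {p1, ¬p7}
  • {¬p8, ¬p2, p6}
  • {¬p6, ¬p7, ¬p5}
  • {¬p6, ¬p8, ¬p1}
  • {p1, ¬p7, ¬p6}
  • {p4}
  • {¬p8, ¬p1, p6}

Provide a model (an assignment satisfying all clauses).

p1=T, p2=T, p3=F, p4=T, p5=F, p6=F, p7=F, p8=F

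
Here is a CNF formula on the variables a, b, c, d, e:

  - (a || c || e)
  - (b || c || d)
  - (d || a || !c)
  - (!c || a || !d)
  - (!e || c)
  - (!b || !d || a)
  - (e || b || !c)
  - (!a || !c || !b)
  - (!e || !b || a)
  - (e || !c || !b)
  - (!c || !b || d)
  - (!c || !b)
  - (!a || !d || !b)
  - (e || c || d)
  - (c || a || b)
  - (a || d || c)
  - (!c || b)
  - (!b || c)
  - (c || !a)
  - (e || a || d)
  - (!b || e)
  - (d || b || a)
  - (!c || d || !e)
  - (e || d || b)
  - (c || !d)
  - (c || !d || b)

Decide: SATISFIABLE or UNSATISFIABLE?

UNSATISFIABLE

c = True:
  propagation gives b=False; an empty clause results — contradiction.
c = False:
  propagation gives e=False, a=True; an empty clause results — contradiction.
Every branch closes, so no satisfying assignment exists.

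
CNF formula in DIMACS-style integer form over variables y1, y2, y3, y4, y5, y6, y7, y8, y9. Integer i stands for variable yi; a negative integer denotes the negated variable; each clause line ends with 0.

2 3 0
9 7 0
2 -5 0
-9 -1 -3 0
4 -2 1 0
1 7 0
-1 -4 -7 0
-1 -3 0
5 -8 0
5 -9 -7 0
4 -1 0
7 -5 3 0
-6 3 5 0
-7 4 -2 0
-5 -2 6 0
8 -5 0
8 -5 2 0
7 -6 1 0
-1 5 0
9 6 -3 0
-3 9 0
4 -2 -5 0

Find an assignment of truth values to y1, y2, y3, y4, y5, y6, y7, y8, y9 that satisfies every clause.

Try y1 = False.
  then y7 is forced to True.
For the remaining variables, y2 = True, y3 = False, y4 = True, y5 = False, y6 = False, y8 = False, y9 = False works.
Check each clause:
  1. (y2 | y3) — y2 is true.
  2. (y9 | y7) — y7 is true.
  3. (~y5 | y2) — y2 is true.
  4. (~y9 | ~y3 | ~y1) — ~y3 is true.
  5. (~y2 | y4 | y1) — y4 is true.
  6. (y1 | y7) — y7 is true.
  7. (~y4 | ~y1 | ~y7) — ~y1 is true.
  8. (~y3 | ~y1) — ~y3 is true.
  9. (y5 | ~y8) — ~y8 is true.
  10. (~y7 | ~y9 | y5) — ~y9 is true.
  11. (~y1 | y4) — y4 is true.
  12. (y3 | ~y5 | y7) — ~y5 is true.
  13. (y3 | y5 | ~y6) — ~y6 is true.
  14. (~y2 | ~y7 | y4) — y4 is true.
  15. (~y2 | y6 | ~y5) — ~y5 is true.
  16. (y8 | ~y5) — ~y5 is true.
  17. (y8 | ~y5 | y2) — y2 is true.
  18. (y7 | y1 | ~y6) — ~y6 is true.
  19. (y5 | ~y1) — ~y1 is true.
  20. (y6 | y9 | ~y3) — ~y3 is true.
  21. (y9 | ~y3) — ~y3 is true.
  22. (y4 | ~y2 | ~y5) — ~y5 is true.

y1=False  y2=True  y3=False  y4=True  y5=False  y6=False  y7=True  y8=False  y9=False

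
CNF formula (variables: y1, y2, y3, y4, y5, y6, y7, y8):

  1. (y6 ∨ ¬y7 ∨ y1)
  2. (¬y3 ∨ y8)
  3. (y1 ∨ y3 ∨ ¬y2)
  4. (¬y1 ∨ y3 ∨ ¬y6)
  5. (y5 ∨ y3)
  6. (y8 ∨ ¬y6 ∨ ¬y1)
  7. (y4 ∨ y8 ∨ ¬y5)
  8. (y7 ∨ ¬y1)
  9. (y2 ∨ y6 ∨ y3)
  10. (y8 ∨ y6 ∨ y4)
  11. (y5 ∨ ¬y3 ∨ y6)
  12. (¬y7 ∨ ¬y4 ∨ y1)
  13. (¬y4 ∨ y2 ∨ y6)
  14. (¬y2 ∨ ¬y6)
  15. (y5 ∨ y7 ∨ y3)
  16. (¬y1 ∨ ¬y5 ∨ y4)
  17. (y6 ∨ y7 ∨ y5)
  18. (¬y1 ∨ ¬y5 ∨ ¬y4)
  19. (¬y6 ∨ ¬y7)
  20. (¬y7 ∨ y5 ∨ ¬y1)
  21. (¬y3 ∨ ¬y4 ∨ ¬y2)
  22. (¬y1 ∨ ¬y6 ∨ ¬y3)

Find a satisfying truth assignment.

y1=0, y2=0, y3=0, y4=1, y5=1, y6=1, y7=0, y8=1

Check each clause:
  1. (y1 ∨ ¬y7 ∨ y6) — ¬y7 is true.
  2. (¬y3 ∨ y8) — y8 is true.
  3. (¬y2 ∨ y1 ∨ y3) — ¬y2 is true.
  4. (¬y6 ∨ y3 ∨ ¬y1) — ¬y1 is true.
  5. (y5 ∨ y3) — y5 is true.
  6. (¬y1 ∨ y8 ∨ ¬y6) — y8 is true.
  7. (¬y5 ∨ y8 ∨ y4) — y8 is true.
  8. (y7 ∨ ¬y1) — ¬y1 is true.
  9. (y6 ∨ y2 ∨ y3) — y6 is true.
  10. (y8 ∨ y6 ∨ y4) — y8 is true.
  11. (y5 ∨ ¬y3 ∨ y6) — ¬y3 is true.
  12. (y1 ∨ ¬y4 ∨ ¬y7) — ¬y7 is true.
  13. (y2 ∨ y6 ∨ ¬y4) — y6 is true.
  14. (¬y2 ∨ ¬y6) — ¬y2 is true.
  15. (y3 ∨ y5 ∨ y7) — y5 is true.
  16. (¬y5 ∨ y4 ∨ ¬y1) — y4 is true.
  17. (y7 ∨ y6 ∨ y5) — y5 is true.
  18. (¬y4 ∨ ¬y5 ∨ ¬y1) — ¬y1 is true.
  19. (¬y6 ∨ ¬y7) — ¬y7 is true.
  20. (¬y1 ∨ ¬y7 ∨ y5) — ¬y7 is true.
  21. (¬y4 ∨ ¬y2 ∨ ¬y3) — ¬y3 is true.
  22. (¬y1 ∨ ¬y3 ∨ ¬y6) — ¬y3 is true.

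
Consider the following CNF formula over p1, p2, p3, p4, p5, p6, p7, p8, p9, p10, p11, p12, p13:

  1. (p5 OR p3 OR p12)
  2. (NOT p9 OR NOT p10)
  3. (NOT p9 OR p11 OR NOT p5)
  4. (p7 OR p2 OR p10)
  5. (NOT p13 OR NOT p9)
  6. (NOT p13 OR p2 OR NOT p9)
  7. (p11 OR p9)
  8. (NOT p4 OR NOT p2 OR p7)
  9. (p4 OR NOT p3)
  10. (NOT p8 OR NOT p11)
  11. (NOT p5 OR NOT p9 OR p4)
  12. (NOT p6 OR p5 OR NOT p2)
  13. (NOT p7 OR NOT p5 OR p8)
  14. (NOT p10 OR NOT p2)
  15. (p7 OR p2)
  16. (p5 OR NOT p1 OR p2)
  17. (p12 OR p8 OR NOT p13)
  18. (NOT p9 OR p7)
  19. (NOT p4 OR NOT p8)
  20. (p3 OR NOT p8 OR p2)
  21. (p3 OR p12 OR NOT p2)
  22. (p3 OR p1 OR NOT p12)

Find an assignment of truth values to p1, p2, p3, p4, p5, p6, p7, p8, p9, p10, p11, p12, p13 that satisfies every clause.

Branch on p1: take p1 = True.
Branch on p2: take p2 = True.
  then p10 is forced to False.
Set p3 = False and propagate.
  then p12 is forced to True.
The remaining clauses are satisfied by p4 = False, p5 = True, p6 = True, p7 = False, p8 = False, p9 = False, p11 = True, p13 = True.

p1=T, p2=T, p3=F, p4=F, p5=T, p6=T, p7=F, p8=F, p9=F, p10=F, p11=T, p12=T, p13=T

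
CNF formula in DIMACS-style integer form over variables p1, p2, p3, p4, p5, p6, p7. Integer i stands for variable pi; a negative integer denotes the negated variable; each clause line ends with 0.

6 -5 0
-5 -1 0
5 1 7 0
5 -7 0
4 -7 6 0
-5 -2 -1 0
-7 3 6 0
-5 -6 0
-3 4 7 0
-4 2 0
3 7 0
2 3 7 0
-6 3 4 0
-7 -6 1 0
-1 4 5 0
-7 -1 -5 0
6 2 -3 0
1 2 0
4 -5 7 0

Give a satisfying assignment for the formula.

p1 = T  p2 = T  p3 = T  p4 = T  p5 = F  p6 = T  p7 = F

Try p1 = True.
  then p5 is forced to False.
  then p7 is forced to False.
  then p3 is forced to True.
  then p4 is forced to True.
  then p2 is forced to True.
p6 is now unconstrained; take p6 = True.
Check each clause:
  1. (p6 | ~p5) — ~p5 is true.
  2. (~p1 | ~p5) — ~p5 is true.
  3. (p1 | p5 | p7) — p1 is true.
  4. (p5 | ~p7) — ~p7 is true.
  5. (p6 | p4 | ~p7) — ~p7 is true.
  6. (~p1 | ~p5 | ~p2) — ~p5 is true.
  7. (p6 | ~p7 | p3) — ~p7 is true.
  8. (~p6 | ~p5) — ~p5 is true.
  9. (p7 | p4 | ~p3) — p4 is true.
  10. (~p4 | p2) — p2 is true.
  11. (p7 | p3) — p3 is true.
  12. (p3 | p7 | p2) — p2 is true.
  13. (p4 | p3 | ~p6) — p3 is true.
  14. (p1 | ~p6 | ~p7) — p1 is true.
  15. (p5 | p4 | ~p1) — p4 is true.
  16. (~p5 | ~p1 | ~p7) — ~p7 is true.
  17. (~p3 | p2 | p6) — p2 is true.
  18. (p1 | p2) — p1 is true.
  19. (p7 | p4 | ~p5) — ~p5 is true.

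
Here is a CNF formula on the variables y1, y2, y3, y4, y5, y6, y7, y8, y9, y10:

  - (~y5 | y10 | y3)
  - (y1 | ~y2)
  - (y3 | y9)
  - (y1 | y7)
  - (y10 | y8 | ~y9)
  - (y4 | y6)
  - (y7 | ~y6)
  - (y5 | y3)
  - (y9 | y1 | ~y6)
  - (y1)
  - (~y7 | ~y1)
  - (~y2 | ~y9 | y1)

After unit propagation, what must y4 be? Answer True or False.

True

(y1) stands alone — y1 = True.
From (~y7 | ~y1) and y1 = True: y7 = False.
From (~y6 | y7) and y7 = False: y6 = False.
(y4 | y6): since y6 = False, the clause reduces to (y4). y4 = True.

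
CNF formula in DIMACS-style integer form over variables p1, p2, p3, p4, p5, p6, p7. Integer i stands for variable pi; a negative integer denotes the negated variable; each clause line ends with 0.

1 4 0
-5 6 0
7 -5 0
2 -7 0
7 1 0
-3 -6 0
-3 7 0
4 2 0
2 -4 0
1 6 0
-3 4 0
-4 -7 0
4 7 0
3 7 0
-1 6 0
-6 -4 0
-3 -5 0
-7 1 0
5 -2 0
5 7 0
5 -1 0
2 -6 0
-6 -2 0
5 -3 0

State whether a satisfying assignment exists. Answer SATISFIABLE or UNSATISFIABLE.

UNSATISFIABLE

p7 = True:
  propagation gives p2=True, p4=False, p1=True, p3=False; an empty clause results — contradiction.
p7 = False:
  propagation gives p5=False; an empty clause results — contradiction.
Every branch closes, so no satisfying assignment exists.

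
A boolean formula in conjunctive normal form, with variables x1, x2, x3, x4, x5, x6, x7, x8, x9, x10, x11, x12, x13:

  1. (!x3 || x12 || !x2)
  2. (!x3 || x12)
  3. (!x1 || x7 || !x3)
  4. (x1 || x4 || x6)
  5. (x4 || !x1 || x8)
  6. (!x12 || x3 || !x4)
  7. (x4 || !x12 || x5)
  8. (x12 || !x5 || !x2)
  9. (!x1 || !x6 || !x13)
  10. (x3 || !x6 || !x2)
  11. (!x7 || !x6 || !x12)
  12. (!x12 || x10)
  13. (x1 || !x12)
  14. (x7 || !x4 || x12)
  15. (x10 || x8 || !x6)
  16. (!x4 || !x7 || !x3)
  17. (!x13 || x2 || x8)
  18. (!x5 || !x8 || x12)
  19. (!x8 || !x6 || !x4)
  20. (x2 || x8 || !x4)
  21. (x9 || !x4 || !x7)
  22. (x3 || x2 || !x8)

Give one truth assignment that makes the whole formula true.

Pure literal: x9 appears only positively; assign x9 = True.
x10 occurs only positively in the remaining clauses — set x10 = True.
Set x1 = True and propagate.
The remaining clauses are satisfied by x2 = True, x3 = False, x4 = False, x5 = True, x6 = False, x7 = True, x8 = True, x11 = False, x12 = True, x13 = True.
Every clause has at least one true literal under this assignment.
Check each clause:
  1. (!x2 || !x3 || x12) — x12 is true.
  2. (!x3 || x12) — x12 is true.
  3. (!x1 || x7 || !x3) — !x3 is true.
  4. (x6 || x4 || x1) — x1 is true.
  5. (x8 || x4 || !x1) — x8 is true.
  6. (!x4 || !x12 || x3) — !x4 is true.
  7. (x4 || !x12 || x5) — x5 is true.
  8. (!x2 || !x5 || x12) — x12 is true.
  9. (!x1 || !x13 || !x6) — !x6 is true.
  10. (x3 || !x2 || !x6) — !x6 is true.
  11. (!x7 || !x6 || !x12) — !x6 is true.
  12. (!x12 || x10) — x10 is true.
  13. (!x12 || x1) — x1 is true.
  14. (x12 || x7 || !x4) — x12 is true.
  15. (x10 || !x6 || x8) — x8 is true.
  16. (!x7 || !x4 || !x3) — !x4 is true.
  17. (x2 || x8 || !x13) — x8 is true.
  18. (!x8 || !x5 || x12) — x12 is true.
  19. (!x8 || !x6 || !x4) — !x6 is true.
  20. (!x4 || x2 || x8) — x8 is true.
  21. (x9 || !x7 || !x4) — !x4 is true.
  22. (!x8 || x2 || x3) — x2 is true.

x1=1, x2=1, x3=0, x4=0, x5=1, x6=0, x7=1, x8=1, x9=1, x10=1, x11=0, x12=1, x13=1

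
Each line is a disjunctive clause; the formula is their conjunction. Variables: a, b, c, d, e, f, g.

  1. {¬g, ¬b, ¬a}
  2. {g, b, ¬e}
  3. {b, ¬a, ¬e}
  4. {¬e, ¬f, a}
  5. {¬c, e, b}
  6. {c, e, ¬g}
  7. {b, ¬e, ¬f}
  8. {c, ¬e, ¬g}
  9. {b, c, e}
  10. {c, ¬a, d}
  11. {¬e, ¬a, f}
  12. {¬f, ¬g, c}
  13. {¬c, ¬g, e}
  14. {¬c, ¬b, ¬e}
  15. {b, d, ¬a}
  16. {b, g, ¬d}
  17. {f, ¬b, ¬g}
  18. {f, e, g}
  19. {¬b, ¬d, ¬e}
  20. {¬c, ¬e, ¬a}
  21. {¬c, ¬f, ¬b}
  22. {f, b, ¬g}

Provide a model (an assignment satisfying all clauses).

a=T  b=T  c=F  d=T  e=F  f=T  g=F

Branch on a: take a = True.
The remaining clauses are satisfied by b = True, c = False, d = True, e = False, f = True, g = False.
Every clause has at least one true literal under this assignment.
Check each clause:
  1. {¬b, ¬g, ¬a} — ¬g is true.
  2. {g, b, ¬e} — b is true.
  3. {¬e, b, ¬a} — b is true.
  4. {¬e, a, ¬f} — a is true.
  5. {b, ¬c, e} — ¬c is true.
  6. {¬g, e, c} — ¬g is true.
  7. {¬f, b, ¬e} — b is true.
  8. {¬g, ¬e, c} — ¬g is true.
  9. {c, b, e} — b is true.
  10. {d, ¬a, c} — d is true.
  11. {¬e, ¬a, f} — ¬e is true.
  12. {c, ¬g, ¬f} — ¬g is true.
  13. {¬c, ¬g, e} — ¬c is true.
  14. {¬e, ¬b, ¬c} — ¬e is true.
  15. {d, ¬a, b} — b is true.
  16. {b, ¬d, g} — b is true.
  17. {¬b, f, ¬g} — ¬g is true.
  18. {g, e, f} — f is true.
  19. {¬b, ¬e, ¬d} — ¬e is true.
  20. {¬c, ¬a, ¬e} — ¬e is true.
  21. {¬f, ¬c, ¬b} — ¬c is true.
  22. {¬g, b, f} — ¬g is true.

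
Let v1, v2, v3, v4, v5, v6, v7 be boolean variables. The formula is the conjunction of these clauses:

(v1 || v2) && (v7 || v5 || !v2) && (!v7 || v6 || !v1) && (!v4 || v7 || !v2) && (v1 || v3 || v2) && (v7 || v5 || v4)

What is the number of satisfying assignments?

52

Split on v2, then v7.
  v2=T, v7=T: v3, v4, v5 free; 3 ways for (v1,v6) × 2^3 = 24.
  v2=T, v7=F: forces v4=F; v5=T; v1, v3, v6 free → 2^3 = 8.
  v2=F, v7=T: forces v1=T; v6=T; v3, v4, v5 free → 2^3 = 8.
  v2=F, v7=F: v3, v6 free; 3 ways for (v1,v4,v5) × 2^2 = 12.
Total: 24 + 8 + 8 + 12 = 52.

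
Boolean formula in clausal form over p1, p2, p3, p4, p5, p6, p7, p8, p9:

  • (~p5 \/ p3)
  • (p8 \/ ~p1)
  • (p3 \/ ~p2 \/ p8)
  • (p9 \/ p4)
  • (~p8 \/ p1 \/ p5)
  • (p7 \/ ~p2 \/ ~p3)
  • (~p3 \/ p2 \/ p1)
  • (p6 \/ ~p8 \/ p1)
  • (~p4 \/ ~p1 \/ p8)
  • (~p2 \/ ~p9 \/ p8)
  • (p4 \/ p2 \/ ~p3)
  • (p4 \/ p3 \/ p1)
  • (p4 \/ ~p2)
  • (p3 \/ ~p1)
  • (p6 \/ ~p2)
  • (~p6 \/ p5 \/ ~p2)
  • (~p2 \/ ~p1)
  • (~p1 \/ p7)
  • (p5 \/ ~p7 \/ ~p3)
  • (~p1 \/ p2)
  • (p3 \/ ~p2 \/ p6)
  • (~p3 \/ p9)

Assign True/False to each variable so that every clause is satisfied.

p1=F, p2=F, p3=F, p4=T, p5=F, p6=T, p7=F, p8=F, p9=T

Branch on p1: take p1 = False.
Set p2 = False and propagate.
  then p3 is forced to False.
  then p5 is forced to False.
  then p8 is forced to False.
  then p4 is forced to True.
p6, p7, p9 are now unconstrained; take p6 = True, p7 = False, p9 = True.
Check each clause:
  1. (p3 \/ ~p5) — ~p5 is true.
  2. (p8 \/ ~p1) — ~p1 is true.
  3. (~p2 \/ p3 \/ p8) — ~p2 is true.
  4. (p4 \/ p9) — p9 is true.
  5. (p5 \/ ~p8 \/ p1) — ~p8 is true.
  6. (~p2 \/ ~p3 \/ p7) — ~p3 is true.
  7. (p1 \/ ~p3 \/ p2) — ~p3 is true.
  8. (~p8 \/ p1 \/ p6) — ~p8 is true.
  9. (~p4 \/ ~p1 \/ p8) — ~p1 is true.
  10. (~p2 \/ ~p9 \/ p8) — ~p2 is true.
  11. (p4 \/ ~p3 \/ p2) — p4 is true.
  12. (p3 \/ p1 \/ p4) — p4 is true.
  13. (~p2 \/ p4) — p4 is true.
  14. (~p1 \/ p3) — ~p1 is true.
  15. (p6 \/ ~p2) — ~p2 is true.
  16. (~p2 \/ p5 \/ ~p6) — ~p2 is true.
  17. (~p2 \/ ~p1) — ~p1 is true.
  18. (~p1 \/ p7) — ~p1 is true.
  19. (p5 \/ ~p3 \/ ~p7) — ~p7 is true.
  20. (p2 \/ ~p1) — ~p1 is true.
  21. (~p2 \/ p6 \/ p3) — p6 is true.
  22. (p9 \/ ~p3) — p9 is true.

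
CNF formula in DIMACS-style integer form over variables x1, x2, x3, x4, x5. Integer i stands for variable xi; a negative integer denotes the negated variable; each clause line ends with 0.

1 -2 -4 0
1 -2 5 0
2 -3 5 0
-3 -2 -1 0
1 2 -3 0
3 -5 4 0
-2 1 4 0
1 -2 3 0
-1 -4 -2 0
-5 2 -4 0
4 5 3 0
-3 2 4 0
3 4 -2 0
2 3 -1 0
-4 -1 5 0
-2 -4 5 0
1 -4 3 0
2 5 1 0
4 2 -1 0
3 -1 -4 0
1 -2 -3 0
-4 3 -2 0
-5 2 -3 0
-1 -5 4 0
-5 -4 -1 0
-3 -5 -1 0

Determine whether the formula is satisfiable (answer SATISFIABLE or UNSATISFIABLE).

UNSATISFIABLE

x2 = True:
  x1 = True:
    propagation gives x3=False, x4=False; an empty clause results — contradiction.
  x1 = False:
    propagation gives x4=False; an empty clause results — contradiction.
x2 = False:
  x1 = True:
    propagation gives x3=True, x5=True; an empty clause results — contradiction.
  x1 = False:
    propagation gives x3=False, x4=False, x5=False; an empty clause results — contradiction.
Every branch closes, so no satisfying assignment exists.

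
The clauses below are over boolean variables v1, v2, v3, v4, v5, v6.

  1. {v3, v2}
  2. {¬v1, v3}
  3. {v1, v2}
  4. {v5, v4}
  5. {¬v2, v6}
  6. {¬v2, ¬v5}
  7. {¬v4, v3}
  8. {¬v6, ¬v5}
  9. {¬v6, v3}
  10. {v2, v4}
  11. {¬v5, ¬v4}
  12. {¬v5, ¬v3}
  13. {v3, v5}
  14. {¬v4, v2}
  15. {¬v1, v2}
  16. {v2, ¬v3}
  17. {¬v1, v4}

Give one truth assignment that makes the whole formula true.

v1=F, v2=T, v3=T, v4=T, v5=F, v6=T

Try v1 = False.
  then v2 is forced to True.
  then v6 is forced to True.
  then v5 is forced to False.
  then v4 is forced to True.
  then v3 is forced to True.
Every clause has at least one true literal under this assignment.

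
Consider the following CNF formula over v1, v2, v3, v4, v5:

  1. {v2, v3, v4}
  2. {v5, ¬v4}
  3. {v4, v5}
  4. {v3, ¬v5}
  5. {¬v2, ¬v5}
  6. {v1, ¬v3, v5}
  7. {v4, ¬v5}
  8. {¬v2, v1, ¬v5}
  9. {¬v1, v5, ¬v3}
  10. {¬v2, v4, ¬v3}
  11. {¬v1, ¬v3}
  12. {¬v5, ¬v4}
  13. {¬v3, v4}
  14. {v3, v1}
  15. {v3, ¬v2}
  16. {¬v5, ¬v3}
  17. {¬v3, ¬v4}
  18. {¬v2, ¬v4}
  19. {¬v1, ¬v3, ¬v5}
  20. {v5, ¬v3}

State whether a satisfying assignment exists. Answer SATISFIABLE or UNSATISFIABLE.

v3 = True:
  propagation gives v1=False, v5=True; an empty clause results — contradiction.
v3 = False:
  propagation gives v5=False, v4=False; an empty clause results — contradiction.
Every branch closes, so no satisfying assignment exists.

UNSATISFIABLE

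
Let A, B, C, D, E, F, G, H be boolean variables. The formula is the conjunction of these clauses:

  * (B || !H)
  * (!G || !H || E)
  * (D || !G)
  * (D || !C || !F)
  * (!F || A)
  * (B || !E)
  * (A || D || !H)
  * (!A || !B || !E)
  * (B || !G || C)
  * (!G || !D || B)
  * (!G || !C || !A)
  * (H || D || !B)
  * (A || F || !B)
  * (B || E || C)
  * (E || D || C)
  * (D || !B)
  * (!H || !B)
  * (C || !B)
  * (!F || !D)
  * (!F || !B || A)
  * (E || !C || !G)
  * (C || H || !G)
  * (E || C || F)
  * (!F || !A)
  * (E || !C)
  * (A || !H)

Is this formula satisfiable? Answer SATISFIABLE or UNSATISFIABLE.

UNSATISFIABLE

B = True:
  propagation gives D=True, H=False, C=True, F=False; an empty clause results — contradiction.
B = False:
  propagation gives H=False, E=False, C=True; an empty clause results — contradiction.
Every branch closes, so no satisfying assignment exists.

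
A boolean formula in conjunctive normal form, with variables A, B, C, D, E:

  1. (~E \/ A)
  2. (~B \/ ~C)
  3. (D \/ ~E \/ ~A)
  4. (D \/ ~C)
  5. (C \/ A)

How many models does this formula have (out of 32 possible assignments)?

9

Split on A, then C.
  A=1, C=1: remaining (B,D,E) ∈ {(0,1,0); (0,1,1)} — 2.
  A=1, C=0: B free; 3 ways for (D,E) × 2^1 = 6.
  A=0, C=1: remaining (B,D,E) ∈ {(0,1,0)} — 1.
  A=0, C=0: a clause becomes empty — 0.
Total: 2 + 6 + 1 + 0 = 9.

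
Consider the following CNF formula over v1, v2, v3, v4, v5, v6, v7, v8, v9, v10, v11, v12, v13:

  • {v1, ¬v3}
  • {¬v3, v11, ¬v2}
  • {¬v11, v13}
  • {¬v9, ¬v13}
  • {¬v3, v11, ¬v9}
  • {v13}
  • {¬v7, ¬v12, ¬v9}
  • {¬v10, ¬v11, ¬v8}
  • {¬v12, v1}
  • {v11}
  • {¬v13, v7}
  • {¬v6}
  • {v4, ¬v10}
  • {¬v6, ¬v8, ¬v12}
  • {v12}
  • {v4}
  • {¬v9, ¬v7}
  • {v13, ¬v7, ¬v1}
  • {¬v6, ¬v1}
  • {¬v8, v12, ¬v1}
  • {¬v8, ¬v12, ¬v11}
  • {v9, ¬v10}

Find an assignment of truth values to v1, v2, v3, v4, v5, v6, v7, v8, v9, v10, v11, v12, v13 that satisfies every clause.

The clause (v13) is unit: v13 must be True.
(¬v9) is a unit clause, so v9 = False.
Unit propagation: (v11) forces v11 = True.
Unit propagation: (v7) forces v7 = True.
(¬v6) is a unit clause, so v6 = False.
Unit propagation: (v12) forces v12 = True.
Unit propagation: (v1) forces v1 = True.
Unit propagation: (v4) forces v4 = True.
(¬v8) is a unit clause, so v8 = False.
The clause (¬v10) is unit: v10 must be False.
v2, v3, v5 are now unconstrained; take v2 = False, v3 = True, v5 = True.

v1 = T, v2 = F, v3 = T, v4 = T, v5 = T, v6 = F, v7 = T, v8 = F, v9 = F, v10 = F, v11 = T, v12 = T, v13 = T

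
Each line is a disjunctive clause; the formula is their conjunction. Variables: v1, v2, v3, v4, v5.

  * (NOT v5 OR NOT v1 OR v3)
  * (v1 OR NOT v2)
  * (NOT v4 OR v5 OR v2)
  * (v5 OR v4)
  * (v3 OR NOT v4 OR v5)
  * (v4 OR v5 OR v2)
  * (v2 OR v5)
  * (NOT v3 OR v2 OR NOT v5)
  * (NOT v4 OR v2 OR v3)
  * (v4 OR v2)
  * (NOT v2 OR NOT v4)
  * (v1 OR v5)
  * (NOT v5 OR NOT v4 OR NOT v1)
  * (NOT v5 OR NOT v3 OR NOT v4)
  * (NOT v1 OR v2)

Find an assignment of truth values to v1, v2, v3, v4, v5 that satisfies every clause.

v1=1  v2=1  v3=1  v4=0  v5=1

Try v1 = True.
  then v2 is forced to True.
  then v4 is forced to False.
  then v5 is forced to True.
  then v3 is forced to True.
Check each clause:
  1. (NOT v1 OR v3 OR NOT v5) — v3 is true.
  2. (NOT v2 OR v1) — v1 is true.
  3. (NOT v4 OR v2 OR v5) — v2 is true.
  4. (v4 OR v5) — v5 is true.
  5. (NOT v4 OR v5 OR v3) — v3 is true.
  6. (v4 OR v5 OR v2) — v2 is true.
  7. (v2 OR v5) — v2 is true.
  8. (NOT v3 OR v2 OR NOT v5) — v2 is true.
  9. (v3 OR v2 OR NOT v4) — v2 is true.
  10. (v4 OR v2) — v2 is true.
  11. (NOT v4 OR NOT v2) — NOT v4 is true.
  12. (v5 OR v1) — v1 is true.
  13. (NOT v4 OR NOT v5 OR NOT v1) — NOT v4 is true.
  14. (NOT v4 OR NOT v5 OR NOT v3) — NOT v4 is true.
  15. (v2 OR NOT v1) — v2 is true.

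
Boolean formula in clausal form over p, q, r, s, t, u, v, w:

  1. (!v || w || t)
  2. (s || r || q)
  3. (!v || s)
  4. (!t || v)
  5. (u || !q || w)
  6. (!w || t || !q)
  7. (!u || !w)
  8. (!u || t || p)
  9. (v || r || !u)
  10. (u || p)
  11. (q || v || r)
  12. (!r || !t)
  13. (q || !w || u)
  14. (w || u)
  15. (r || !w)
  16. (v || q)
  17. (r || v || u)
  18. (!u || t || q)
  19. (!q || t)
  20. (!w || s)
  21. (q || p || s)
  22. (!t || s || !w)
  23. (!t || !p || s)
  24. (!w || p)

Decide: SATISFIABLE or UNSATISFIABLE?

s occurs only positively in the remaining clauses — set s = True.
Branch on p: take p = False.
  then u is forced to True.
  then w is forced to False.
  then t is forced to True.
  then v is forced to True.
  then r is forced to False.
q is now unconstrained; take q = False.
So p=0, q=0, r=0, s=1, t=1, u=1, v=1, w=0 is a satisfying assignment.

SATISFIABLE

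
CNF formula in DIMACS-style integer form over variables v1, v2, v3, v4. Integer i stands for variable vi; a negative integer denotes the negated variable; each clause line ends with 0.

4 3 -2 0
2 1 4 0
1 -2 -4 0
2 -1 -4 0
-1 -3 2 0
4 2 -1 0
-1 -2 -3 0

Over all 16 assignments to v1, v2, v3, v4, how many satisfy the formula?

The models are:
  v1=F v2=F v3=F v4=T
  v1=F v2=F v3=T v4=T
  v1=F v2=T v3=T v4=F
  v1=T v2=T v3=F v4=T
That's 4 in total.

4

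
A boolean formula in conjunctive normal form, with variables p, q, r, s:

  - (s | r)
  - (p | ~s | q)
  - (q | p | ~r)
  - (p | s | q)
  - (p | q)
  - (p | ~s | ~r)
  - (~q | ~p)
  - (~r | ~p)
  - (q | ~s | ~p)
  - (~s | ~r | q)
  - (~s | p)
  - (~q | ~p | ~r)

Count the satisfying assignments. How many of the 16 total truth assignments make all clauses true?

1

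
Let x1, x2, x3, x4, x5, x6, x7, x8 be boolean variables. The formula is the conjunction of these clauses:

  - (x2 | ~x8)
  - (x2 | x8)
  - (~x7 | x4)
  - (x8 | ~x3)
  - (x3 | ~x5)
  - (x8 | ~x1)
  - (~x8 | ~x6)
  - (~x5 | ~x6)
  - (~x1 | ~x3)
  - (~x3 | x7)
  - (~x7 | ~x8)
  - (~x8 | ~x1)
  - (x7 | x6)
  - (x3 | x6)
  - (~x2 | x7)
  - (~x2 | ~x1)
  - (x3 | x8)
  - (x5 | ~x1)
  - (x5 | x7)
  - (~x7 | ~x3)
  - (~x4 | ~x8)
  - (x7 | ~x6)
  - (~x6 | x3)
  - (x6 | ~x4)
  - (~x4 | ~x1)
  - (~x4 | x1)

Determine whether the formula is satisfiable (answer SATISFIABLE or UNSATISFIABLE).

x8 = True:
  propagation gives x2=True, x6=False, x7=False; an empty clause results — contradiction.
x8 = False:
  propagation gives x2=True, x3=False; an empty clause results — contradiction.
Every branch closes, so no satisfying assignment exists.

UNSATISFIABLE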